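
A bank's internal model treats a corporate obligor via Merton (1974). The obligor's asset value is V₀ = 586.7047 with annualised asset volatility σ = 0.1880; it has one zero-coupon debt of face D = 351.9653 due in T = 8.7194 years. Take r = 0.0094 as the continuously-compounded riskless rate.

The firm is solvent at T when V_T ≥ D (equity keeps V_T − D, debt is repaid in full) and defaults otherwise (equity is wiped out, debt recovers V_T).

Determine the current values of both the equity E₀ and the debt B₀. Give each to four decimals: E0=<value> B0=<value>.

E0=279.6908 B0=307.0139

d₁ = [ln(V₀/D) + (r + σ²/2)T] / (σ√T)
   = [ln(586.7047/351.9653) + (0.0094 + 0.5·0.1880²)·8.7194] / (0.1880·√8.7194)
   = [0.510989 + 0.236052] / 0.555138 = 1.345684
d₂ = d₁ − σ√T = 1.345684 − 0.555138 = 0.790546
N(d₁) = 0.910798,  N(d₂) = 0.785395,  e^(−rT) = 0.921307
E₀ = V₀·N(d₁) − D·e^(−rT)·N(d₂)
   = 586.7047·0.910798 − 351.9653·0.921307·0.785395 = 279.690752
B₀ = V₀ − E₀ = 586.7047 − 279.690752 = 307.013948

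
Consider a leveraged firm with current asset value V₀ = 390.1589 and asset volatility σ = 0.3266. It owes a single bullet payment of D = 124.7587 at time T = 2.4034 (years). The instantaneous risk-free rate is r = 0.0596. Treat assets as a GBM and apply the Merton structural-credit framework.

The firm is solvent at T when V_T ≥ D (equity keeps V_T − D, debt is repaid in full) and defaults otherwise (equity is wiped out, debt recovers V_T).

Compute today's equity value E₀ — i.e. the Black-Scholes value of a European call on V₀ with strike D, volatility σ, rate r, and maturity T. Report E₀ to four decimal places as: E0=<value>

d₁ = [ln(V₀/D) + (r + σ²/2)T] / (σ√T)
   = [ln(390.1589/124.7587) + (0.0596 + 0.5·0.3266²)·2.4034] / (0.3266·√2.4034)
   = [1.140173 + 0.271425] / 0.506325 = 2.787929
d₂ = d₁ − σ√T = 2.787929 − 0.506325 = 2.281604
N(d₁) = 0.997348,  N(d₂) = 0.988744,  e^(−rT) = 0.866544
E₀ = V₀·N(d₁) − D·e^(−rT)·N(d₂)
   = 390.1589·0.997348 − 124.7587·0.866544·0.988744 = 282.232115

E0=282.2321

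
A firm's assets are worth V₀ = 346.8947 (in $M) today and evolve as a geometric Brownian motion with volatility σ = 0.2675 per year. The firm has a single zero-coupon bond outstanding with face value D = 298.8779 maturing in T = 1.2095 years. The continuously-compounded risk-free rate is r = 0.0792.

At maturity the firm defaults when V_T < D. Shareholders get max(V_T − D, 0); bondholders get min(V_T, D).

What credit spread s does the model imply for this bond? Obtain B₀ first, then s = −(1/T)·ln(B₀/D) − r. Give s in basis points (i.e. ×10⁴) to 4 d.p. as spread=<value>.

d₁ = [ln(V₀/D) + (r + σ²/2)T] / (σ√T)
   = [ln(346.8947/298.8779) + (0.0792 + 0.5·0.2675²)·1.2095] / (0.2675·√1.2095)
   = [0.148986 + 0.139066] / 0.294189 = 0.979139
d₂ = d₁ − σ√T = 0.979139 − 0.294189 = 0.684950
N(d₁) = 0.836244,  N(d₂) = 0.753312,  e^(−rT) = 0.908653
E₀ = V₀·N(d₁) − D·e^(−rT)·N(d₂)
   = 346.8947·0.836244 − 298.8779·0.908653·0.753312 = 85.507074
B₀ = V₀ − E₀ = 346.8947 − 85.507074 = 261.387626
spread = −(1/T)·ln(B₀/D) − r = −(1/1.2095)·ln(261.387626/298.8779) − 0.0792 = 0.03161494
in basis points: 0.03161494 × 10⁴ = 316.1494 bp

spread=316.1494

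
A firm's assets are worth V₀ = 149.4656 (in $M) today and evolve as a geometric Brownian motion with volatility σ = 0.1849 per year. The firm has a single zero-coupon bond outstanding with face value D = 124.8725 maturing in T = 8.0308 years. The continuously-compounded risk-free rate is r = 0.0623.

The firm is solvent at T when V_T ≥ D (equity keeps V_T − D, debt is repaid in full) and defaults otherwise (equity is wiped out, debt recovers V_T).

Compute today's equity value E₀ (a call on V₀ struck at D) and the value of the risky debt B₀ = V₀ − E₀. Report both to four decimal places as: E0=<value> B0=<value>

d₁ = [ln(V₀/D) + (r + σ²/2)T] / (σ√T)
   = [ln(149.4656/124.8725) + (0.0623 + 0.5·0.1849²)·8.0308] / (0.1849·√8.0308)
   = [0.179773 + 0.637597] / 0.523982 = 1.559921
d₂ = d₁ − σ√T = 1.559921 − 0.523982 = 1.035939
N(d₁) = 0.940611,  N(d₂) = 0.849885,  e^(−rT) = 0.606337
E₀ = V₀·N(d₁) − D·e^(−rT)·N(d₂)
   = 149.4656·0.940611 − 124.8725·0.606337·0.849885 = 76.240048
B₀ = V₀ − E₀ = 149.4656 − 76.240048 = 73.225552

E0=76.2400 B0=73.2256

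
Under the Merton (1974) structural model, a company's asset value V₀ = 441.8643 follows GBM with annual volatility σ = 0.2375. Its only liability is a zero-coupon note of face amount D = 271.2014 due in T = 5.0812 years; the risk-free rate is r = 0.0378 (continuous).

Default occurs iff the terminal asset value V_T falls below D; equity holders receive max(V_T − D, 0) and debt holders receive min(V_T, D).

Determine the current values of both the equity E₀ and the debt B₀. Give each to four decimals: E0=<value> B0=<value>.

E0=226.0148 B0=215.8495

d₁ = [ln(V₀/D) + (r + σ²/2)T] / (σ√T)
   = [ln(441.8643/271.2014) + (0.0378 + 0.5·0.2375²)·5.0812] / (0.2375·√5.0812)
   = [0.488141 + 0.335375] / 0.535361 = 1.538245
d₂ = d₁ − σ√T = 1.538245 − 0.535361 = 1.002883
N(d₁) = 0.938006,  N(d₂) = 0.842041,  e^(−rT) = 0.825250
E₀ = V₀·N(d₁) − D·e^(−rT)·N(d₂)
   = 441.8643·0.938006 − 271.2014·0.825250·0.842041 = 226.014845
B₀ = V₀ − E₀ = 441.8643 − 226.014845 = 215.849455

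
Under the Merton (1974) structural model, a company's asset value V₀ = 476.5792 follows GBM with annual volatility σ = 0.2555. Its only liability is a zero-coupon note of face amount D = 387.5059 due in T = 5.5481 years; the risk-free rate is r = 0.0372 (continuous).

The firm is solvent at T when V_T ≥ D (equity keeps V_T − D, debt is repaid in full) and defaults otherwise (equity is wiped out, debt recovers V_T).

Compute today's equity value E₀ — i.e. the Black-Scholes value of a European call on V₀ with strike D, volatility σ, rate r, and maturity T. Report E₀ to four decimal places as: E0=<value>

d₁ = [ln(V₀/D) + (r + σ²/2)T] / (σ√T)
   = [ln(476.5792/387.5059) + (0.0372 + 0.5·0.2555²)·5.5481] / (0.2555·√5.5481)
   = [0.206903 + 0.387480] / 0.601815 = 0.987650
d₂ = d₁ − σ√T = 0.987650 − 0.601815 = 0.385835
N(d₁) = 0.838338,  N(d₂) = 0.650191,  e^(−rT) = 0.813516
E₀ = V₀·N(d₁) − D·e^(−rT)·N(d₂)
   = 476.5792·0.838338 − 387.5059·0.813516·0.650191 = 194.566827

E0=194.5668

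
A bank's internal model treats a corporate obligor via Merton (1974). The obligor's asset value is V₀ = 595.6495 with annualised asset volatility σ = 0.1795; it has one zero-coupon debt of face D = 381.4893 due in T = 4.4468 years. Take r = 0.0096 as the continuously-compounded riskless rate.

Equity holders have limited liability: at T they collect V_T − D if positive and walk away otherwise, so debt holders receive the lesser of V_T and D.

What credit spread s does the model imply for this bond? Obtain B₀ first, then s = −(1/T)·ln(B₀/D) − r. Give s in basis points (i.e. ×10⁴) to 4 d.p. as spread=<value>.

spread=50.4825

d₁ = [ln(V₀/D) + (r + σ²/2)T] / (σ√T)
   = [ln(595.6495/381.4893) + (0.0096 + 0.5·0.1795²)·4.4468] / (0.1795·√4.4468)
   = [0.445570 + 0.114328] / 0.378519 = 1.479177
d₂ = d₁ − σ√T = 1.479177 − 0.378519 = 1.100658
N(d₁) = 0.930454,  N(d₂) = 0.864477,  e^(−rT) = 0.958209
E₀ = V₀·N(d₁) − D·e^(−rT)·N(d₂)
   = 595.6495·0.930454 − 381.4893·0.958209·0.864477 = 238.217561
B₀ = V₀ − E₀ = 595.6495 − 238.217561 = 357.431939
spread = −(1/T)·ln(B₀/D) − r = −(1/4.4468)·ln(357.431939/381.4893) − 0.0096 = 0.00504825
in basis points: 0.00504825 × 10⁴ = 50.4825 bp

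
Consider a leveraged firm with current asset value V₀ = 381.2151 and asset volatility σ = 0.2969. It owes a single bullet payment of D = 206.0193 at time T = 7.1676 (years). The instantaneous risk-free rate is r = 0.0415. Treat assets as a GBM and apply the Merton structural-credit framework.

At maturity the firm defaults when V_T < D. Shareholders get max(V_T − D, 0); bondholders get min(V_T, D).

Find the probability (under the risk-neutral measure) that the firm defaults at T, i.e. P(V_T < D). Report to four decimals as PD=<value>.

d₁ = [ln(V₀/D) + (r + σ²/2)T] / (σ√T)
   = [ln(381.2151/206.0193) + (0.0415 + 0.5·0.2969²)·7.1676] / (0.2969·√7.1676)
   = [0.615394 + 0.613366] / 0.794872 = 1.545859
d₂ = d₁ − σ√T = 1.545859 − 0.794872 = 0.750987
risk-neutral PD = N(−d₂) = N(-0.750987) = 0.226330

PD=0.2263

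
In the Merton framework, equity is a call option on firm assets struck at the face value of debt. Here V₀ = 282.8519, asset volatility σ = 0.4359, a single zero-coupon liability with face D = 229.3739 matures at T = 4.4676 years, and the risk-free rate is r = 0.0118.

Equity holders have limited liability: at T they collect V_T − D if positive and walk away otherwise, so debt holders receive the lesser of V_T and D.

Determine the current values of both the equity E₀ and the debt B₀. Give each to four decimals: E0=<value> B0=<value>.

d₁ = [ln(V₀/D) + (r + σ²/2)T] / (σ√T)
   = [ln(282.8519/229.3739) + (0.0118 + 0.5·0.4359²)·4.4676] / (0.4359·√4.4676)
   = [0.209570 + 0.477159] / 0.921349 = 0.745352
d₂ = d₁ − σ√T = 0.745352 − 0.921349 = -0.175996
N(d₁) = 0.771971,  N(d₂) = 0.430148,  e^(−rT) = 0.948648
E₀ = V₀·N(d₁) − D·e^(−rT)·N(d₂)
   = 282.8519·0.771971 − 229.3739·0.948648·0.430148 = 124.755195
B₀ = V₀ − E₀ = 282.8519 − 124.755195 = 158.096705

E0=124.7552 B0=158.0967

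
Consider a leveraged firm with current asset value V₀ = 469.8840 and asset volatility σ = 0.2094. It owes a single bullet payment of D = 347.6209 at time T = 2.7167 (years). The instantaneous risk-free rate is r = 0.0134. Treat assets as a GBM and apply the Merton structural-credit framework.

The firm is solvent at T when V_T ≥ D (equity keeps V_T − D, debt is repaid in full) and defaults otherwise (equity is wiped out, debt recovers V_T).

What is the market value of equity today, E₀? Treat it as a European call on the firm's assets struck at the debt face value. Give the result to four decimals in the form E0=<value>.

d₁ = [ln(V₀/D) + (r + σ²/2)T] / (σ√T)
   = [ln(469.8840/347.6209) + (0.0134 + 0.5·0.2094²)·2.7167] / (0.2094·√2.7167)
   = [0.301373 + 0.095965] / 0.345142 = 1.151233
d₂ = d₁ − σ√T = 1.151233 − 0.345142 = 0.806091
N(d₁) = 0.875182,  N(d₂) = 0.789905,  e^(−rT) = 0.964251
E₀ = V₀·N(d₁) − D·e^(−rT)·N(d₂)
   = 469.8840·0.875182 − 347.6209·0.964251·0.789905 = 146.462745

E0=146.4627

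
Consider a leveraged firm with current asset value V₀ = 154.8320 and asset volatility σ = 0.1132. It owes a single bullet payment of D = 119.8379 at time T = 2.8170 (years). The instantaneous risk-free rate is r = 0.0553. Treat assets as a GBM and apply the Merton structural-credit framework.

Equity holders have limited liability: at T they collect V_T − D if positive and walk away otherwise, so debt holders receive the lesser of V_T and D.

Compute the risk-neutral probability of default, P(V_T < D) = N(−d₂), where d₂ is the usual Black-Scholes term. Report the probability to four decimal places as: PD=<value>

d₁ = [ln(V₀/D) + (r + σ²/2)T] / (σ√T)
   = [ln(154.8320/119.8379) + (0.0553 + 0.5·0.1132²)·2.8170] / (0.1132·√2.8170)
   = [0.256201 + 0.173829] / 0.189994 = 2.263385
d₂ = d₁ − σ√T = 2.263385 − 0.189994 = 2.073391
risk-neutral PD = N(−d₂) = N(-2.073391) = 0.019068

PD=0.0191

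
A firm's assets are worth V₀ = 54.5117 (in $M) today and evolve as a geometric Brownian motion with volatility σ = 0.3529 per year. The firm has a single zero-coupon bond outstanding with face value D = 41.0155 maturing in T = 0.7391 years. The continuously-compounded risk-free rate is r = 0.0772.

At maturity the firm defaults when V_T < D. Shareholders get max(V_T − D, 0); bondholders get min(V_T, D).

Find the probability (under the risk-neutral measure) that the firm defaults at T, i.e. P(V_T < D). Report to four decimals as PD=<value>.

PD=0.1650

d₁ = [ln(V₀/D) + (r + σ²/2)T] / (σ√T)
   = [ln(54.5117/41.0155) + (0.0772 + 0.5·0.3529²)·0.7391] / (0.3529·√0.7391)
   = [0.284465 + 0.103082] / 0.303391 = 1.277383
d₂ = d₁ − σ√T = 1.277383 − 0.303391 = 0.973992
risk-neutral PD = N(−d₂) = N(-0.973992) = 0.165030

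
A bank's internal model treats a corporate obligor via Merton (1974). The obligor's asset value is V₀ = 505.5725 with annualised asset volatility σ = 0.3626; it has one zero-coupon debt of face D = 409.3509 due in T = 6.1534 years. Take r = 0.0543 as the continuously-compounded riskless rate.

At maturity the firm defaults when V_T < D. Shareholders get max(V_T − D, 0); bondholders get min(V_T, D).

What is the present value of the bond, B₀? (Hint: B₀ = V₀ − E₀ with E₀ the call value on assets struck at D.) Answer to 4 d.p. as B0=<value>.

B0=238.3200

d₁ = [ln(V₀/D) + (r + σ²/2)T] / (σ√T)
   = [ln(505.5725/409.3509) + (0.0543 + 0.5·0.3626²)·6.1534] / (0.3626·√6.1534)
   = [0.211119 + 0.738650] / 0.899467 = 1.055924
d₂ = d₁ − σ√T = 1.055924 − 0.899467 = 0.156457
N(d₁) = 0.854499,  N(d₂) = 0.562163,  e^(−rT) = 0.715961
E₀ = V₀·N(d₁) − D·e^(−rT)·N(d₂)
   = 505.5725·0.854499 − 409.3509·0.715961·0.562163 = 267.252496
B₀ = V₀ − E₀ = 505.5725 − 267.252496 = 238.320004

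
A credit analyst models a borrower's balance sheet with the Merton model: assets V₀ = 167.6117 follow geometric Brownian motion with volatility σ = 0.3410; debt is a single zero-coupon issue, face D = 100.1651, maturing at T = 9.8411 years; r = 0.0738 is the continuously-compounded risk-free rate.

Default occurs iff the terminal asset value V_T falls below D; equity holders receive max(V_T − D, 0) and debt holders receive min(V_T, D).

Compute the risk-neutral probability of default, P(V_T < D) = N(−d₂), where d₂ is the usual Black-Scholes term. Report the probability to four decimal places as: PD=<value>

PD=0.2659

d₁ = [ln(V₀/D) + (r + σ²/2)T] / (σ√T)
   = [ln(167.6117/100.1651) + (0.0738 + 0.5·0.3410²)·9.8411] / (0.3410·√9.8411)
   = [0.514830 + 1.298440] / 1.069735 = 1.695065
d₂ = d₁ − σ√T = 1.695065 − 1.069735 = 0.625330
risk-neutral PD = N(−d₂) = N(-0.625330) = 0.265877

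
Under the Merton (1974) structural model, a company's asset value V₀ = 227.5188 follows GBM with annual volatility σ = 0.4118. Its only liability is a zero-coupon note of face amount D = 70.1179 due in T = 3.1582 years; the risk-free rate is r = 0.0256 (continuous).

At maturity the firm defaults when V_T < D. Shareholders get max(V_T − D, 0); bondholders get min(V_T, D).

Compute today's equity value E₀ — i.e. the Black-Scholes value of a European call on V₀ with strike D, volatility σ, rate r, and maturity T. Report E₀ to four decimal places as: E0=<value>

d₁ = [ln(V₀/D) + (r + σ²/2)T] / (σ√T)
   = [ln(227.5188/70.1179) + (0.0256 + 0.5·0.4118²)·3.1582] / (0.4118·√3.1582)
   = [1.177055 + 0.348632] / 0.731823 = 2.084776
d₂ = d₁ − σ√T = 2.084776 − 0.731823 = 1.352953
N(d₁) = 0.981455,  N(d₂) = 0.911965,  e^(−rT) = 0.922332
E₀ = V₀·N(d₁) − D·e^(−rT)·N(d₂)
   = 227.5188·0.981455 − 70.1179·0.922332·0.911965 = 164.320936

E0=164.3209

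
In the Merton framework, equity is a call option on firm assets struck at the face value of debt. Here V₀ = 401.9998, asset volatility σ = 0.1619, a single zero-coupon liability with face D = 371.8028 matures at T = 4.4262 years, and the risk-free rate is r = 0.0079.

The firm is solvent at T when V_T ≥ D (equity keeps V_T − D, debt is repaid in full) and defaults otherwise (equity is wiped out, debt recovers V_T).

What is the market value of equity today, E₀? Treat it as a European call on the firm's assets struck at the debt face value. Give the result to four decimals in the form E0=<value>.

d₁ = [ln(V₀/D) + (r + σ²/2)T] / (σ√T)
   = [ln(401.9998/371.8028) + (0.0079 + 0.5·0.1619²)·4.4262] / (0.1619·√4.4262)
   = [0.078088 + 0.092976] / 0.340614 = 0.502222
d₂ = d₁ − σ√T = 0.502222 − 0.340614 = 0.161608
N(d₁) = 0.692244,  N(d₂) = 0.564193,  e^(−rT) = 0.965637
E₀ = V₀·N(d₁) − D·e^(−rT)·N(d₂)
   = 401.9998·0.692244 − 371.8028·0.965637·0.564193 = 75.721838

E0=75.7218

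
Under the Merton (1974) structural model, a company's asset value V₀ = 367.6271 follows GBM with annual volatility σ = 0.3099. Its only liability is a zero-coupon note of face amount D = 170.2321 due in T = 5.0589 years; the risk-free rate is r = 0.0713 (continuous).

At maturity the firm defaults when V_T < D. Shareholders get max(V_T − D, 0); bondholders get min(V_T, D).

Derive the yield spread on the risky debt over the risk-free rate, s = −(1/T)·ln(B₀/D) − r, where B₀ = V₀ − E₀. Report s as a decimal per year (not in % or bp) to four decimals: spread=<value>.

d₁ = [ln(V₀/D) + (r + σ²/2)T] / (σ√T)
   = [ln(367.6271/170.2321) + (0.0713 + 0.5·0.3099²)·5.0589] / (0.3099·√5.0589)
   = [0.769906 + 0.603623] / 0.697027 = 1.970554
d₂ = d₁ − σ√T = 1.970554 − 0.697027 = 1.273527
N(d₁) = 0.975613,  N(d₂) = 0.898584,  e^(−rT) = 0.697188
E₀ = V₀·N(d₁) − D·e^(−rT)·N(d₂)
   = 367.6271·0.975613 − 170.2321·0.697188·0.898584 = 252.014149
B₀ = V₀ − E₀ = 367.6271 − 252.014149 = 115.612951
spread = −(1/T)·ln(B₀/D) − r = −(1/5.0589)·ln(115.612951/170.2321) − 0.0713 = 0.00518201

spread=0.0052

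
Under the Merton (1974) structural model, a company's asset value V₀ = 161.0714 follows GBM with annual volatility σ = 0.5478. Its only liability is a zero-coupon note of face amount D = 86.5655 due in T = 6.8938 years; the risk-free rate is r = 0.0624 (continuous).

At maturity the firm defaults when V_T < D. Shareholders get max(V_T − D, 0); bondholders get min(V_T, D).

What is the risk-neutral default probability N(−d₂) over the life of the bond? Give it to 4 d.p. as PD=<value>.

d₁ = [ln(V₀/D) + (r + σ²/2)T] / (σ√T)
   = [ln(161.0714/86.5655) + (0.0624 + 0.5·0.5478²)·6.8938] / (0.5478·√6.8938)
   = [0.620946 + 1.464536] / 1.438306 = 1.449957
d₂ = d₁ − σ√T = 1.449957 − 1.438306 = 0.011651
risk-neutral PD = N(−d₂) = N(-0.011651) = 0.495352

PD=0.4954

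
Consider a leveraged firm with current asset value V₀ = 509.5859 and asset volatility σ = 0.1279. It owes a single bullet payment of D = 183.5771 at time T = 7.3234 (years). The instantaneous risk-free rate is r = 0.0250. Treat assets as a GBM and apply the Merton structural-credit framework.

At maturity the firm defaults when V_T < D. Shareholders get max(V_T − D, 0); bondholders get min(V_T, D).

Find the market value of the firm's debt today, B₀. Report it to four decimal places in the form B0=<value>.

d₁ = [ln(V₀/D) + (r + σ²/2)T] / (σ√T)
   = [ln(509.5859/183.5771) + (0.0250 + 0.5·0.1279²)·7.3234] / (0.1279·√7.3234)
   = [1.020964 + 0.242985] / 0.346120 = 3.651761
d₂ = d₁ − σ√T = 3.651761 − 0.346120 = 3.305641
N(d₁) = 0.999870,  N(d₂) = 0.999526,  e^(−rT) = 0.832697
E₀ = V₀·N(d₁) − D·e^(−rT)·N(d₂)
   = 509.5859·0.999870 − 183.5771·0.832697·0.999526 = 356.727797
B₀ = V₀ − E₀ = 509.5859 − 356.727797 = 152.858103

B0=152.8581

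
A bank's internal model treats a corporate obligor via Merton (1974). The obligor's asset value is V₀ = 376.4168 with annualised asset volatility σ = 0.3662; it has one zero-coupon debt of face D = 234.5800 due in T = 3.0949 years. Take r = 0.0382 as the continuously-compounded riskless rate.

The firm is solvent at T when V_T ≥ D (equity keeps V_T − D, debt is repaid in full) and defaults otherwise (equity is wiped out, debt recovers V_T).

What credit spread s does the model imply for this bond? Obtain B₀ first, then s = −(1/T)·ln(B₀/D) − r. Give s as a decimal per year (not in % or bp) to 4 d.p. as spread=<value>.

d₁ = [ln(V₀/D) + (r + σ²/2)T] / (σ√T)
   = [ln(376.4168/234.5800) + (0.0382 + 0.5·0.3662²)·3.0949] / (0.3662·√3.0949)
   = [0.472900 + 0.325742] / 0.644231 = 1.239683
d₂ = d₁ − σ√T = 1.239683 − 0.644231 = 0.595452
N(d₁) = 0.892454,  N(d₂) = 0.724229,  e^(−rT) = 0.888496
E₀ = V₀·N(d₁) − D·e^(−rT)·N(d₂)
   = 376.4168·0.892454 − 234.5800·0.888496·0.724229 = 184.988234
B₀ = V₀ − E₀ = 376.4168 − 184.988234 = 191.428566
spread = −(1/T)·ln(B₀/D) − r = −(1/3.0949)·ln(191.428566/234.5800) − 0.0382 = 0.02748289

spread=0.0275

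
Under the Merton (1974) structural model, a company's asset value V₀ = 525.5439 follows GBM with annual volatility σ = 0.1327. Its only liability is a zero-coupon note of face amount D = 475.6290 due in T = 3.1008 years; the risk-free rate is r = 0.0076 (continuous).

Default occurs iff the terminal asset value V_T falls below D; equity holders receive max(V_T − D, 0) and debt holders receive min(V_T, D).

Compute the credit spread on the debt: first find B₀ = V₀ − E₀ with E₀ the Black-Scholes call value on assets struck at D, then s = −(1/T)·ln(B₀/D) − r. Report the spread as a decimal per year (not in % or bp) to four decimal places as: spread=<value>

d₁ = [ln(V₀/D) + (r + σ²/2)T] / (σ√T)
   = [ln(525.5439/475.6290) + (0.0076 + 0.5·0.1327²)·3.1008] / (0.1327·√3.1008)
   = [0.099796 + 0.050868] / 0.233673 = 0.644762
d₂ = d₁ − σ√T = 0.644762 − 0.233673 = 0.411089
N(d₁) = 0.740459,  N(d₂) = 0.659496,  e^(−rT) = 0.976709
E₀ = V₀·N(d₁) − D·e^(−rT)·N(d₂)
   = 525.5439·0.740459 − 475.6290·0.976709·0.659496 = 82.773881
B₀ = V₀ − E₀ = 525.5439 − 82.773881 = 442.770019
spread = −(1/T)·ln(B₀/D) − r = −(1/3.1008)·ln(442.770019/475.6290) − 0.0076 = 0.01548683

spread=0.0155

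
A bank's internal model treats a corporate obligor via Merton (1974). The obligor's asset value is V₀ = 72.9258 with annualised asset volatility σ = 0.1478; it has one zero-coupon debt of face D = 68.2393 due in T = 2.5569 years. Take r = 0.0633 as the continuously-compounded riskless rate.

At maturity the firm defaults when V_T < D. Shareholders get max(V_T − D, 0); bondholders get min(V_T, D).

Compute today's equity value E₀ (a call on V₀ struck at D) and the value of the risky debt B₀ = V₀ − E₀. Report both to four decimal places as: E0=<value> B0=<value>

E0=16.2442 B0=56.6816

d₁ = [ln(V₀/D) + (r + σ²/2)T] / (σ√T)
   = [ln(72.9258/68.2393) + (0.0633 + 0.5·0.1478²)·2.5569] / (0.1478·√2.5569)
   = [0.066422 + 0.189779] / 0.236337 = 1.084051
d₂ = d₁ − σ√T = 1.084051 − 0.236337 = 0.847714
N(d₁) = 0.860829,  N(d₂) = 0.801701,  e^(−rT) = 0.850567
E₀ = V₀·N(d₁) − D·e^(−rT)·N(d₂)
   = 72.9258·0.860829 − 68.2393·0.850567·0.801701 = 16.244190
B₀ = V₀ − E₀ = 72.9258 − 16.244190 = 56.681610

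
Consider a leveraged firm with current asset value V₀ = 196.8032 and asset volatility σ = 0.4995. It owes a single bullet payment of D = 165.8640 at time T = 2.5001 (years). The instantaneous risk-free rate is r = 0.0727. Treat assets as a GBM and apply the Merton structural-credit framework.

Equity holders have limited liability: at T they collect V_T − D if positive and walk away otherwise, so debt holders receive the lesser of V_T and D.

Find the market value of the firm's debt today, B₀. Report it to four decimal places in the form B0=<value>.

B0=111.3678

d₁ = [ln(V₀/D) + (r + σ²/2)T] / (σ√T)
   = [ln(196.8032/165.8640) + (0.0727 + 0.5·0.4995²)·2.5001] / (0.4995·√2.5001)
   = [0.171036 + 0.493645] / 0.789795 = 0.841587
d₂ = d₁ − σ√T = 0.841587 − 0.789795 = 0.051793
N(d₁) = 0.799990,  N(d₂) = 0.520653,  e^(−rT) = 0.833804
E₀ = V₀·N(d₁) − D·e^(−rT)·N(d₂)
   = 196.8032·0.799990 − 165.8640·0.833804·0.520653 = 85.435406
B₀ = V₀ − E₀ = 196.8032 − 85.435406 = 111.367794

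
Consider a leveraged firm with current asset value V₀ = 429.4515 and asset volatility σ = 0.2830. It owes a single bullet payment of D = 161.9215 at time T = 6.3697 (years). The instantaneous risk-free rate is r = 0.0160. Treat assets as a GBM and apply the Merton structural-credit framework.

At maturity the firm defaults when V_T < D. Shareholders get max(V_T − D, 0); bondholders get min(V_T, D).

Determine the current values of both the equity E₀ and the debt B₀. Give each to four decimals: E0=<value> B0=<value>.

d₁ = [ln(V₀/D) + (r + σ²/2)T] / (σ√T)
   = [ln(429.4515/161.9215) + (0.0160 + 0.5·0.2830²)·6.3697] / (0.2830·√6.3697)
   = [0.975397 + 0.356987] / 0.714243 = 1.865449
d₂ = d₁ − σ√T = 1.865449 − 0.714243 = 1.151206
N(d₁) = 0.968941,  N(d₂) = 0.875176,  e^(−rT) = 0.903106
E₀ = V₀·N(d₁) − D·e^(−rT)·N(d₂)
   = 429.4515·0.968941 − 161.9215·0.903106·0.875176 = 288.134021
B₀ = V₀ − E₀ = 429.4515 − 288.134021 = 141.317479

E0=288.1340 B0=141.3175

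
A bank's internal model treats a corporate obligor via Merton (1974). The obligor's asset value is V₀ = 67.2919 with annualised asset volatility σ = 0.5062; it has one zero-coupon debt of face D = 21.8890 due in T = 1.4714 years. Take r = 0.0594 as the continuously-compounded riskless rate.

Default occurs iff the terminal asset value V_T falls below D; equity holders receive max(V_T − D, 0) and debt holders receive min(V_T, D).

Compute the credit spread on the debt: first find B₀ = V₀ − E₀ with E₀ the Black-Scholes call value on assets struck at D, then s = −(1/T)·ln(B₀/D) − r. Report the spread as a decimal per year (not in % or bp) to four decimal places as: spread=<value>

spread=0.0068

d₁ = [ln(V₀/D) + (r + σ²/2)T] / (σ√T)
   = [ln(67.2919/21.8890) + (0.0594 + 0.5·0.5062²)·1.4714] / (0.5062·√1.4714)
   = [1.123056 + 0.275916] / 0.614027 = 2.278355
d₂ = d₁ − σ√T = 2.278355 − 0.614027 = 1.664328
N(d₁) = 0.988647,  N(d₂) = 0.951977,  e^(−rT) = 0.916309
E₀ = V₀·N(d₁) − D·e^(−rT)·N(d₂)
   = 67.2919·0.988647 − 21.8890·0.916309·0.951977 = 47.434068
B₀ = V₀ − E₀ = 67.2919 − 47.434068 = 19.857832
spread = −(1/T)·ln(B₀/D) − r = −(1/1.4714)·ln(19.857832/21.8890) − 0.0594 = 0.00678577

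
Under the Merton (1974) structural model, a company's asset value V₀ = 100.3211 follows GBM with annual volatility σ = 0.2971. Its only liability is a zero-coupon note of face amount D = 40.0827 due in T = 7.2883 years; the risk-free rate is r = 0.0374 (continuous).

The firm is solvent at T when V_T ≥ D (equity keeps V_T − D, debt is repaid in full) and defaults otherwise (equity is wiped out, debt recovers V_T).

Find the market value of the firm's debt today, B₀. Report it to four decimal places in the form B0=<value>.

B0=29.2454

d₁ = [ln(V₀/D) + (r + σ²/2)T] / (σ√T)
   = [ln(100.3211/40.0827) + (0.0374 + 0.5·0.2971²)·7.2883] / (0.2971·√7.2883)
   = [0.917431 + 0.594246] / 0.802076 = 1.884704
d₂ = d₁ − σ√T = 1.884704 − 0.802076 = 1.082628
N(d₁) = 0.970265,  N(d₂) = 0.860513,  e^(−rT) = 0.761411
E₀ = V₀·N(d₁) − D·e^(−rT)·N(d₂)
   = 100.3211·0.970265 − 40.0827·0.761411·0.860513 = 71.075722
B₀ = V₀ − E₀ = 100.3211 − 71.075722 = 29.245378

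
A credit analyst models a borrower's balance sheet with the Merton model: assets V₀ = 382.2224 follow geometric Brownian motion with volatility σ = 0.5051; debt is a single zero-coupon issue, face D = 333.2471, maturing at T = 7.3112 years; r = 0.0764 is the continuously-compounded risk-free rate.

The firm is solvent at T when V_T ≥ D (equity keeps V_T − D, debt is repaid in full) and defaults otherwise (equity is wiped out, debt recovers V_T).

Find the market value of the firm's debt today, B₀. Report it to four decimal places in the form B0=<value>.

B0=126.7440

d₁ = [ln(V₀/D) + (r + σ²/2)T] / (σ√T)
   = [ln(382.2224/333.2471) + (0.0764 + 0.5·0.5051²)·7.3112] / (0.5051·√7.3112)
   = [0.137118 + 1.491214] / 1.365752 = 1.192261
d₂ = d₁ − σ√T = 1.192261 − 1.365752 = -0.173490
N(d₁) = 0.883421,  N(d₂) = 0.431133,  e^(−rT) = 0.572023
E₀ = V₀·N(d₁) − D·e^(−rT)·N(d₂)
   = 382.2224·0.883421 − 333.2471·0.572023·0.431133 = 255.478369
B₀ = V₀ − E₀ = 382.2224 − 255.478369 = 126.744031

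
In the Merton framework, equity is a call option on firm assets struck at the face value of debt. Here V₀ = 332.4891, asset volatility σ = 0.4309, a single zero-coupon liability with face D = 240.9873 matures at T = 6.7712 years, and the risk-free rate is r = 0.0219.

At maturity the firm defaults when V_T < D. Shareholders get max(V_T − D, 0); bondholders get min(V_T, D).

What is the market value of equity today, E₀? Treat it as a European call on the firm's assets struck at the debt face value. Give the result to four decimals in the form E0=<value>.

d₁ = [ln(V₀/D) + (r + σ²/2)T] / (σ√T)
   = [ln(332.4891/240.9873) + (0.0219 + 0.5·0.4309²)·6.7712] / (0.4309·√6.7712)
   = [0.321863 + 0.776910] / 1.121268 = 0.979938
d₂ = d₁ − σ√T = 0.979938 − 1.121268 = -0.141330
N(d₁) = 0.836442,  N(d₂) = 0.443805,  e^(−rT) = 0.862182
E₀ = V₀·N(d₁) − D·e^(−rT)·N(d₂)
   = 332.4891·0.836442 − 240.9873·0.862182·0.443805 = 185.896272

E0=185.8963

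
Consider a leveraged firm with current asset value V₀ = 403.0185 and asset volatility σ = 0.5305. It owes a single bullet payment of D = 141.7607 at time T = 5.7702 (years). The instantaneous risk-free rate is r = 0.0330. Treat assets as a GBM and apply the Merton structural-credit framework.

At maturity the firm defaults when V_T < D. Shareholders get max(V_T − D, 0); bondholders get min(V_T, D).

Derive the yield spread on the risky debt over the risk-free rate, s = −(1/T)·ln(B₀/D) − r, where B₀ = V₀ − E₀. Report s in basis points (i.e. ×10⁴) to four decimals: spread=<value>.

d₁ = [ln(V₀/D) + (r + σ²/2)T] / (σ√T)
   = [ln(403.0185/141.7607) + (0.0330 + 0.5·0.5305²)·5.7702] / (0.5305·√5.7702)
   = [1.044842 + 1.002371] / 1.274327 = 1.606506
d₂ = d₁ − σ√T = 1.606506 − 1.274327 = 0.332179
N(d₁) = 0.945919,  N(d₂) = 0.630123,  e^(−rT) = 0.826615
E₀ = V₀·N(d₁) − D·e^(−rT)·N(d₂)
   = 403.0185·0.945919 − 141.7607·0.826615·0.630123 = 307.383953
B₀ = V₀ − E₀ = 403.0185 − 307.383953 = 95.634547
spread = −(1/T)·ln(B₀/D) − r = −(1/5.7702)·ln(95.634547/141.7607) − 0.0330 = 0.03521363
in basis points: 0.03521363 × 10⁴ = 352.1363 bp

spread=352.1363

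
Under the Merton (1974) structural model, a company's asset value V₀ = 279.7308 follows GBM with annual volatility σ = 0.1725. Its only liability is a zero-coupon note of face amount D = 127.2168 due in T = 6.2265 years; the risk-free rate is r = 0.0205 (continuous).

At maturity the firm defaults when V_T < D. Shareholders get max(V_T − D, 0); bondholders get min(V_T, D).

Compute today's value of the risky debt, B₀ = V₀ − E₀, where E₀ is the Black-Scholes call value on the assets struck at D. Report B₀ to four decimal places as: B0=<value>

B0=111.5234

d₁ = [ln(V₀/D) + (r + σ²/2)T] / (σ√T)
   = [ln(279.7308/127.2168) + (0.0205 + 0.5·0.1725²)·6.2265] / (0.1725·√6.2265)
   = [0.787935 + 0.220282] / 0.430438 = 2.342302
d₂ = d₁ − σ√T = 2.342302 − 0.430438 = 1.911863
N(d₁) = 0.990417,  N(d₂) = 0.972053,  e^(−rT) = 0.880167
E₀ = V₀·N(d₁) − D·e^(−rT)·N(d₂)
   = 279.7308·0.990417 − 127.2168·0.880167·0.972053 = 168.207448
B₀ = V₀ − E₀ = 279.7308 − 168.207448 = 111.523352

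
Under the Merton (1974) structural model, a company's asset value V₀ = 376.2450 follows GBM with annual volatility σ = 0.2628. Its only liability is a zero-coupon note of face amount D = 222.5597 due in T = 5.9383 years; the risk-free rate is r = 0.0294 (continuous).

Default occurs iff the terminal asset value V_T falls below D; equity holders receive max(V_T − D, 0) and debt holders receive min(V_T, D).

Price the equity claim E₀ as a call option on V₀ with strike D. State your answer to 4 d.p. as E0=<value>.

E0=200.7771

d₁ = [ln(V₀/D) + (r + σ²/2)T] / (σ√T)
   = [ln(376.2450/222.5597) + (0.0294 + 0.5·0.2628²)·5.9383] / (0.2628·√5.9383)
   = [0.525045 + 0.379647] / 0.640408 = 1.412682
d₂ = d₁ − σ√T = 1.412682 − 0.640408 = 0.772274
N(d₁) = 0.921125,  N(d₂) = 0.780024,  e^(−rT) = 0.839805
E₀ = V₀·N(d₁) − D·e^(−rT)·N(d₂)
   = 376.2450·0.921125 − 222.5597·0.839805·0.780024 = 200.777124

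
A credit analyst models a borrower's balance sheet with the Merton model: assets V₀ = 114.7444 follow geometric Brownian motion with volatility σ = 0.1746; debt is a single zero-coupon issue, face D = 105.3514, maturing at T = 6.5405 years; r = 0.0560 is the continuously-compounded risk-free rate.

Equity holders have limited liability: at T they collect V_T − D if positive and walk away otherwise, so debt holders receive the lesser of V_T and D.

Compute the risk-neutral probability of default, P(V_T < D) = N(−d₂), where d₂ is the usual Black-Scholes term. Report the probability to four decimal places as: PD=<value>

PD=0.2153

d₁ = [ln(V₀/D) + (r + σ²/2)T] / (σ√T)
   = [ln(114.7444/105.3514) + (0.0560 + 0.5·0.1746²)·6.5405] / (0.1746·√6.5405)
   = [0.085406 + 0.465962] / 0.446529 = 1.234786
d₂ = d₁ − σ√T = 1.234786 − 0.446529 = 0.788257
risk-neutral PD = N(−d₂) = N(-0.788257) = 0.215273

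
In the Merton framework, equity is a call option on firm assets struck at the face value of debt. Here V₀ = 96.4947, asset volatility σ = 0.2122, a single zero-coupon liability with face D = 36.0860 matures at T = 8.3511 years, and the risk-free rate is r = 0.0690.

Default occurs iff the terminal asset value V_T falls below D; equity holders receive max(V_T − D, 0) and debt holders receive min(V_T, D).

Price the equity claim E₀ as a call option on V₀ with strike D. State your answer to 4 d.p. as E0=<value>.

E0=76.2594

d₁ = [ln(V₀/D) + (r + σ²/2)T] / (σ√T)
   = [ln(96.4947/36.0860) + (0.0690 + 0.5·0.2122²)·8.3511] / (0.2122·√8.3511)
   = [0.983583 + 0.764246] / 0.613221 = 2.850242
d₂ = d₁ − σ√T = 2.850242 − 0.613221 = 2.237021
N(d₁) = 0.997816,  N(d₂) = 0.987358,  e^(−rT) = 0.562015
E₀ = V₀·N(d₁) − D·e^(−rT)·N(d₂)
   = 96.4947·0.997816 − 36.0860·0.562015·0.987358 = 76.259437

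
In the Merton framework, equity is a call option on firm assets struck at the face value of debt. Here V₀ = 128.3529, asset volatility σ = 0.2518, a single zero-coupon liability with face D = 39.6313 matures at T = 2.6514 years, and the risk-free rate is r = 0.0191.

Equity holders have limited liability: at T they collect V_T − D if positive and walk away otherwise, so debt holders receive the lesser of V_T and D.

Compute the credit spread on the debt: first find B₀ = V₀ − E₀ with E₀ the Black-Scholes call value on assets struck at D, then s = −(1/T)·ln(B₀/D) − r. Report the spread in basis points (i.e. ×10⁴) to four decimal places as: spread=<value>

spread=1.1109

d₁ = [ln(V₀/D) + (r + σ²/2)T] / (σ√T)
   = [ln(128.3529/39.6313) + (0.0191 + 0.5·0.2518²)·2.6514] / (0.2518·√2.6514)
   = [1.175164 + 0.134695] / 0.410009 = 3.194710
d₂ = d₁ − σ√T = 3.194710 − 0.410009 = 2.784701
N(d₁) = 0.999300,  N(d₂) = 0.997321,  e^(−rT) = 0.950619
E₀ = V₀·N(d₁) − D·e^(−rT)·N(d₂)
   = 128.3529·0.999300 − 39.6313·0.950619·0.997321 = 90.689721
B₀ = V₀ − E₀ = 128.3529 − 90.689721 = 37.663179
spread = −(1/T)·ln(B₀/D) − r = −(1/2.6514)·ln(37.663179/39.6313) − 0.0191 = 0.00011109
in basis points: 0.00011109 × 10⁴ = 1.1109 bp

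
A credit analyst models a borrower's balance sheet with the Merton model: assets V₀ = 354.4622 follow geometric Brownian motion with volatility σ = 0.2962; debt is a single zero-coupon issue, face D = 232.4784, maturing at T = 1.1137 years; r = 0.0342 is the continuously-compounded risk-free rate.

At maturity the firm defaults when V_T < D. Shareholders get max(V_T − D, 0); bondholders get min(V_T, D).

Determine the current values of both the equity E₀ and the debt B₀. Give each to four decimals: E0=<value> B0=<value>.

E0=133.4020 B0=221.0602

d₁ = [ln(V₀/D) + (r + σ²/2)T] / (σ√T)
   = [ln(354.4622/232.4784) + (0.0342 + 0.5·0.2962²)·1.1137] / (0.2962·√1.1137)
   = [0.421804 + 0.086943] / 0.312586 = 1.627547
d₂ = d₁ − σ√T = 1.627547 − 0.312586 = 1.314961
N(d₁) = 0.948189,  N(d₂) = 0.905738,  e^(−rT) = 0.962628
E₀ = V₀·N(d₁) − D·e^(−rT)·N(d₂)
   = 354.4622·0.948189 − 232.4784·0.962628·0.905738 = 133.401978
B₀ = V₀ − E₀ = 354.4622 − 133.401978 = 221.060222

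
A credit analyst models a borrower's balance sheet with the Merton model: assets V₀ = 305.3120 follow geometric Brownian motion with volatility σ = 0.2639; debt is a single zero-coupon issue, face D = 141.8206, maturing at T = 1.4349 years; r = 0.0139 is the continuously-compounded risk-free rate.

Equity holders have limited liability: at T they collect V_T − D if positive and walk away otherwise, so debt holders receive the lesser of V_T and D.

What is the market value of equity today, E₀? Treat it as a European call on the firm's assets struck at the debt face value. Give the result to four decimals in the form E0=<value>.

E0=166.4258

d₁ = [ln(V₀/D) + (r + σ²/2)T] / (σ√T)
   = [ln(305.3120/141.8206) + (0.0139 + 0.5·0.2639²)·1.4349] / (0.2639·√1.4349)
   = [0.766771 + 0.069911] / 0.316119 = 2.646733
d₂ = d₁ − σ√T = 2.646733 − 0.316119 = 2.330615
N(d₁) = 0.995936,  N(d₂) = 0.990113,  e^(−rT) = 0.980252
E₀ = V₀·N(d₁) − D·e^(−rT)·N(d₂)
   = 305.3120·0.995936 − 141.8206·0.980252·0.990113 = 166.425787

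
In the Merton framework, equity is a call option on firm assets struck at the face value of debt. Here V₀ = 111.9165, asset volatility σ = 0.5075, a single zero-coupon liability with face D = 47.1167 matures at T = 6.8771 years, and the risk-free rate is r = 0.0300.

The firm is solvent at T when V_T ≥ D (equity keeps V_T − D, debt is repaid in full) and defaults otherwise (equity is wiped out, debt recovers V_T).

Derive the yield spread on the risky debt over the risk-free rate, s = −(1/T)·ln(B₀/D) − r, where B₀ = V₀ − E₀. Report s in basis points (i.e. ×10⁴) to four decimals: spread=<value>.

spread=395.2896

d₁ = [ln(V₀/D) + (r + σ²/2)T] / (σ√T)
   = [ln(111.9165/47.1167) + (0.0300 + 0.5·0.5075²)·6.8771] / (0.5075·√6.8771)
   = [0.865126 + 1.091933] / 1.330879 = 1.470500
d₂ = d₁ − σ√T = 1.470500 − 1.330879 = 0.139621
N(d₁) = 0.929287,  N(d₂) = 0.555520,  e^(−rT) = 0.813578
E₀ = V₀·N(d₁) − D·e^(−rT)·N(d₂)
   = 111.9165·0.929287 − 47.1167·0.813578·0.555520 = 82.707703
B₀ = V₀ − E₀ = 111.9165 − 82.707703 = 29.208797
spread = −(1/T)·ln(B₀/D) − r = −(1/6.8771)·ln(29.208797/47.1167) − 0.0300 = 0.03952896
in basis points: 0.03952896 × 10⁴ = 395.2896 bp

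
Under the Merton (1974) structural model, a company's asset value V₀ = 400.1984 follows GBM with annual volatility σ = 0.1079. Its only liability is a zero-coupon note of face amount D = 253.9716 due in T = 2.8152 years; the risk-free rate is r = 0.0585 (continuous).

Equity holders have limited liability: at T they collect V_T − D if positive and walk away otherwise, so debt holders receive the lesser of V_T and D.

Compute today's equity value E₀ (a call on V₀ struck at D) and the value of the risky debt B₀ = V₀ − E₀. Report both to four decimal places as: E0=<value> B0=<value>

E0=184.7948 B0=215.4036

d₁ = [ln(V₀/D) + (r + σ²/2)T] / (σ√T)
   = [ln(400.1984/253.9716) + (0.0585 + 0.5·0.1079²)·2.8152] / (0.1079·√2.8152)
   = [0.454738 + 0.181077] / 0.181041 = 3.512002
d₂ = d₁ − σ√T = 3.512002 − 0.181041 = 3.330961
N(d₁) = 0.999778,  N(d₂) = 0.999567,  e^(−rT) = 0.848157
E₀ = V₀·N(d₁) − D·e^(−rT)·N(d₂)
   = 400.1984·0.999778 − 253.9716·0.848157·0.999567 = 184.794762
B₀ = V₀ − E₀ = 400.1984 − 184.794762 = 215.403638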